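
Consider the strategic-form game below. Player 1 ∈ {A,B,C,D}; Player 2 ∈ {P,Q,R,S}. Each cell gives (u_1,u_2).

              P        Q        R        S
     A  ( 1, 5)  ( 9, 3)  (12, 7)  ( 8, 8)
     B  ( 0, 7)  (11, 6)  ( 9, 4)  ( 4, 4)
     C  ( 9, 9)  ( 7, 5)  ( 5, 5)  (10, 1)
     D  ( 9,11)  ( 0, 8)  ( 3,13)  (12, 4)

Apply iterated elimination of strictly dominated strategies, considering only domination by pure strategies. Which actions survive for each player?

P2 drop Q (P beats it: A:5>3 B:7>6 C:9>5 D:11>8)
P1 drop B (A beats it: P:1>0 R:12>9 S:8>4)
P1→{A,C,D} P2→{P,R,S}

IESDS → P1:{A,C,D} P2:{P,R,S}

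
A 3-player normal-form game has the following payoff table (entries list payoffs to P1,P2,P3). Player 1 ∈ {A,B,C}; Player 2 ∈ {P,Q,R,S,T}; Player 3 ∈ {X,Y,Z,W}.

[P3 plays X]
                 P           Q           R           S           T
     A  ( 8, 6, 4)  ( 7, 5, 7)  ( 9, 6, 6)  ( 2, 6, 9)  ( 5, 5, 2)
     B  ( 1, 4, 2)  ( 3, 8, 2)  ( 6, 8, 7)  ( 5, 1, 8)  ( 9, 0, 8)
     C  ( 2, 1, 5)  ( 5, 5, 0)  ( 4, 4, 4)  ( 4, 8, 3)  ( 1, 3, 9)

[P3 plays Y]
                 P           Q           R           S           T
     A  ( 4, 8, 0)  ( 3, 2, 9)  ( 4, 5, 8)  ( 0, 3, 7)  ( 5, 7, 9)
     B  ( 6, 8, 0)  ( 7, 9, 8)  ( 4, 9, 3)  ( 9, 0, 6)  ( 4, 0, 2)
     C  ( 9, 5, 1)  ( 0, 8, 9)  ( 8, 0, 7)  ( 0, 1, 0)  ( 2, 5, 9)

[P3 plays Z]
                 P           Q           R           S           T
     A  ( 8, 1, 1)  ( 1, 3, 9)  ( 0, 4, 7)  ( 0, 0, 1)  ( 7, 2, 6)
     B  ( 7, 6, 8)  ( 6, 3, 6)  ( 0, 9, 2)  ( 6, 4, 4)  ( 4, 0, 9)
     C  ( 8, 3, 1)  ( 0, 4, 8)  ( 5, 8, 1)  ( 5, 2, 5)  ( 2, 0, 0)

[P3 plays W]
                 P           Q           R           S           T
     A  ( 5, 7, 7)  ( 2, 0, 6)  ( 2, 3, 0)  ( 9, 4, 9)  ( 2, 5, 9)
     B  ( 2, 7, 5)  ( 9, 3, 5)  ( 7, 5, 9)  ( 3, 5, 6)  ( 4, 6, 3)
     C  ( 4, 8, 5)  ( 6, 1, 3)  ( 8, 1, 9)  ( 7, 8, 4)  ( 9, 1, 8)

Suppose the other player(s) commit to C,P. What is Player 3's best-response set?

argmax u_3 = {X,W}

u_3(X vs C,P) = 5
u_3(Y vs C,P) = 1
u_3(Z vs C,P) = 1
u_3(W vs C,P) = 5
max payoff 5 at {X,W}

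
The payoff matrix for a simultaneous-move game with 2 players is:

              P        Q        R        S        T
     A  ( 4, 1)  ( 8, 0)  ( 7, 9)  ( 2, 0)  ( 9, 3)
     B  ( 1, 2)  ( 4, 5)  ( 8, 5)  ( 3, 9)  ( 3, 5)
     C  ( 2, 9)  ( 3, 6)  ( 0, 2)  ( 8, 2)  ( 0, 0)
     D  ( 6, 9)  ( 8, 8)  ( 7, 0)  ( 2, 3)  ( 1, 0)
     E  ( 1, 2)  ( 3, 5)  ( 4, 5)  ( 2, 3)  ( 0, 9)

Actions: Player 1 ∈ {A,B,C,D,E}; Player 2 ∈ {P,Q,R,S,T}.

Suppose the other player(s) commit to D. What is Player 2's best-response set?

u_2(P vs D) = 9
u_2(Q vs D) = 8
u_2(R vs D) = 0
u_2(S vs D) = 3
u_2(T vs D) = 0
max payoff 9 at {P}

P2 best: {P}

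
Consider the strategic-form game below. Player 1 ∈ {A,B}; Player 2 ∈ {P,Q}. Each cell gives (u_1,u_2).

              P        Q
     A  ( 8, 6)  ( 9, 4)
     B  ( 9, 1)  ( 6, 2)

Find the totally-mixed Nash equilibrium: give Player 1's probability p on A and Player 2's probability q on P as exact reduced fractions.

p=1/3, q=3/4

P1 indiff ⇒ q·8+(1-q)·9 = q·9+(1-q)·6 ⇒ q(-1) = (1-q)(-3) ⇒ q = 3/4
P2 indiff ⇒ p·6+(1-p)·1 = p·4+(1-p)·2 ⇒ p(2) = (1-p)(1) ⇒ p = 1/3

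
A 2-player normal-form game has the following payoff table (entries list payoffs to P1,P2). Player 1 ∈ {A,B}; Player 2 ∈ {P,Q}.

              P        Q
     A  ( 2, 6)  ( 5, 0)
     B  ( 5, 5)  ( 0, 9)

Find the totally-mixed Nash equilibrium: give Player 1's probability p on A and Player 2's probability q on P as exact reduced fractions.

(p,q) = (2/5, 5/8)

P1 indiff ⇒ q·2+(1-q)·5 = q·5+(1-q)·0 ⇒ q(-3) = (1-q)(-5) ⇒ q = 5/8
P2 indiff ⇒ p·6+(1-p)·5 = p·0+(1-p)·9 ⇒ p(6) = (1-p)(4) ⇒ p = 2/5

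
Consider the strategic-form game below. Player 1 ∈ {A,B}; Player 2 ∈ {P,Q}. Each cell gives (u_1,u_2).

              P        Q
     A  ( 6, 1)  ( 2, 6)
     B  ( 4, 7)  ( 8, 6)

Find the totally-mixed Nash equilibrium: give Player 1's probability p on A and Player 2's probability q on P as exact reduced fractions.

P1 indiff ⇒ q·6+(1-q)·2 = q·4+(1-q)·8 ⇒ q(2) = (1-q)(6) ⇒ q = 3/4
P2 indiff ⇒ p·1+(1-p)·7 = p·6+(1-p)·6 ⇒ p(-5) = (1-p)(-1) ⇒ p = 1/6

(p,q) = (1/6, 3/4)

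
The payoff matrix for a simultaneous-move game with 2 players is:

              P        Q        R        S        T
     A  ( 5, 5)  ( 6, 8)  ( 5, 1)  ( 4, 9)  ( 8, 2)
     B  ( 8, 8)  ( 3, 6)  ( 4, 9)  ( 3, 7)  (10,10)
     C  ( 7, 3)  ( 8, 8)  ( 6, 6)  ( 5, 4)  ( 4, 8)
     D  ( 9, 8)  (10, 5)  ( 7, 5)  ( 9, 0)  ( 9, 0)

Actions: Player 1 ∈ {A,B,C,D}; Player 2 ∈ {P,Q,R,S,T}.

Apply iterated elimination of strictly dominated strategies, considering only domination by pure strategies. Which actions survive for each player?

P1 drop A (D beats it: P:9>5 Q:10>6 R:7>5 S:9>4 T:9>8)
P1 drop C (D beats it: P:9>7 Q:10>8 R:7>6 S:9>5 T:9>4)
P2 drop Q (P beats it: B:8>6 D:8>5)
P2 drop S (P beats it: B:8>7 D:8>0)
P1→{B,D} P2→{P,R,T}

IESDS → P1:{B,D} P2:{P,R,T}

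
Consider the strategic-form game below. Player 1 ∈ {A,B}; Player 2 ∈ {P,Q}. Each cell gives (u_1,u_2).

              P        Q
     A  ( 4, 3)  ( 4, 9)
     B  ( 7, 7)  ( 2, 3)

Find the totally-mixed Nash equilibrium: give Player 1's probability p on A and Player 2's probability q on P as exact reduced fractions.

P1 indiff ⇒ q·4+(1-q)·4 = q·7+(1-q)·2 ⇒ q(-3) = (1-q)(-2) ⇒ q = 2/5
P2 indiff ⇒ p·3+(1-p)·7 = p·9+(1-p)·3 ⇒ p(-6) = (1-p)(-4) ⇒ p = 2/5

P1 mixes 2/5 on A; P2 mixes 2/5 on P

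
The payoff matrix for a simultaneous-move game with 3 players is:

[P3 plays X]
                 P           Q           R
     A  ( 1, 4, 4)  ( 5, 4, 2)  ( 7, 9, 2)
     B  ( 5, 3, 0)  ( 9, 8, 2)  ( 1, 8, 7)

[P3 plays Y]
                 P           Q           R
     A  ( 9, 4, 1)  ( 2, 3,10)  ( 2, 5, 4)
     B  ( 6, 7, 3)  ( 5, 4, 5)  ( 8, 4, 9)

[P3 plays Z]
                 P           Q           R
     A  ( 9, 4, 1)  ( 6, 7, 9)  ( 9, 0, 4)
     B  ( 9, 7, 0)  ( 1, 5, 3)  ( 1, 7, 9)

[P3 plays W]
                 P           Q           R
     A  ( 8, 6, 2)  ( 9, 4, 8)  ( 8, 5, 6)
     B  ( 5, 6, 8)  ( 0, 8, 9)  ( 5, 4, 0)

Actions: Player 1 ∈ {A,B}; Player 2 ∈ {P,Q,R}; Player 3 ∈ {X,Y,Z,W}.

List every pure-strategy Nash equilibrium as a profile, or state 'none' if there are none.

(A,P,X): not NE [P1→B gives 5>1; P2→R gives 9>4]
(A,P,Y): not NE [P2→R gives 5>4; P3→X gives 4>1]
(A,P,Z): not NE [P2→Q gives 7>4; P3→X gives 4>1]
(A,P,W): not NE [P3→X gives 4>2]
(A,Q,X): not NE [P1→B gives 9>5; P2→R gives 9>4; P3→Y gives 10>2]
(A,Q,Y): not NE [P1→B gives 5>2; P2→R gives 5>3]
(A,Q,Z): not NE [P3→Y gives 10>9]
(A,Q,W): not NE [P2→P gives 6>4; P3→Y gives 10>8]
(A,R,X): not NE [P3→W gives 6>2]
(A,R,Y): not NE [P1→B gives 8>2; P3→W gives 6>4]
(A,R,Z): not NE [P2→Q gives 7>0; P3→W gives 6>4]
(A,R,W): not NE [P2→P gives 6>5]
(B,P,X): not NE [P2→R gives 8>3; P3→W gives 8>0]
(B,P,Y): not NE [P1→A gives 9>6; P3→W gives 8>3]
(B,P,Z): not NE [P3→W gives 8>0]
(B,P,W): not NE [P1→A gives 8>5; P2→Q gives 8>6]
(B,Q,X): not NE [P3→W gives 9>2]
(B,Q,Y): not NE [P2→P gives 7>4; P3→W gives 9>5]
(B,Q,Z): not NE [P1→A gives 6>1; P2→R gives 7>5; P3→W gives 9>3]
(B,Q,W): not NE [P1→A gives 9>0]
(B,R,X): not NE [P1→A gives 7>1; P3→Z gives 9>7]
(B,R,Y): not NE [P2→P gives 7>4]
(B,R,Z): not NE [P1→A gives 9>1]
(B,R,W): not NE [P1→A gives 8>5; P2→Q gives 8>4; P3→Z gives 9>0]

Equilibria: none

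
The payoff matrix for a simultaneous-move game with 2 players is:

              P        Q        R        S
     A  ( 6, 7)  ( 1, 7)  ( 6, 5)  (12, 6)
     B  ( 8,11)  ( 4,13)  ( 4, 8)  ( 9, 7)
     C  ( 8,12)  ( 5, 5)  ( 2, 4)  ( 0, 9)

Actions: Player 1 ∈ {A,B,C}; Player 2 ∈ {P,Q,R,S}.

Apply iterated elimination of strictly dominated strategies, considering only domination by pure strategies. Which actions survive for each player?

P2 drop R (P beats it: A:7>5 B:11>8 C:12>4)
P2 drop S (P beats it: A:7>6 B:11>7 C:12>9)
P1 drop A (B beats it: P:8>6 Q:4>1)
P1→{B,C} P2→{P,Q}

Remaining: P1:{B,C} P2:{P,Q}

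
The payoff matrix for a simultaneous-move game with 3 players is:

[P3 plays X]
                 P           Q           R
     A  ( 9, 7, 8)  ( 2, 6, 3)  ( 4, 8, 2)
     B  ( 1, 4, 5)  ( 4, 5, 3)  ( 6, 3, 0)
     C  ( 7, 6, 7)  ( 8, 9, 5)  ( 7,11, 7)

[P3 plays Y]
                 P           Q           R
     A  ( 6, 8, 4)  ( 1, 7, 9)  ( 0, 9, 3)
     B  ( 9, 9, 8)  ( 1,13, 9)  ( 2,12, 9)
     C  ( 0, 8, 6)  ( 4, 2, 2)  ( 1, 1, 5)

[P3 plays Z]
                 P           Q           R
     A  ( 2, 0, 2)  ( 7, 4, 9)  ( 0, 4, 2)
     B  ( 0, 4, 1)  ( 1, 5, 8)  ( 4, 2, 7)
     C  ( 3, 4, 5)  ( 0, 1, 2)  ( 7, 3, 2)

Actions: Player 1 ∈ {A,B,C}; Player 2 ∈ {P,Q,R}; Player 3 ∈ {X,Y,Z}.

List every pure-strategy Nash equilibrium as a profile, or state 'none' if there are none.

(A,P,X): not NE [P2→R gives 8>7]
(A,P,Y): not NE [P1→B gives 9>6; P2→R gives 9>8; P3→X gives 8>4]
(A,P,Z): not NE [P1→C gives 3>2; P2→R gives 4>0; P3→X gives 8>2]
(A,Q,X): not NE [P1→C gives 8>2; P2→R gives 8>6; P3→Z gives 9>3]
(A,Q,Y): not NE [P1→C gives 4>1; P2→R gives 9>7]
(A,Q,Z): NE
(A,R,X): not NE [P1→C gives 7>4; P3→Y gives 3>2]
(A,R,Y): not NE [P1→B gives 2>0]
(A,R,Z): not NE [P1→C gives 7>0; P3→Y gives 3>2]
(B,P,X): not NE [P1→A gives 9>1; P2→Q gives 5>4; P3→Y gives 8>5]
(B,P,Y): not NE [P2→Q gives 13>9]
(B,P,Z): not NE [P1→C gives 3>0; P2→Q gives 5>4; P3→Y gives 8>1]
(B,Q,X): not NE [P1→C gives 8>4; P3→Y gives 9>3]
(B,Q,Y): not NE [P1→C gives 4>1]
(B,Q,Z): not NE [P1→A gives 7>1; P3→Y gives 9>8]
(B,R,X): not NE [P1→C gives 7>6; P2→Q gives 5>3; P3→Y gives 9>0]
(B,R,Y): not NE [P2→Q gives 13>12]
(B,R,Z): not NE [P1→C gives 7>4; P2→Q gives 5>2; P3→Y gives 9>7]
(C,P,X): not NE [P1→A gives 9>7; P2→R gives 11>6]
(C,P,Y): not NE [P1→B gives 9>0; P3→X gives 7>6]
(C,P,Z): not NE [P3→X gives 7>5]
(C,Q,X): not NE [P2→R gives 11>9]
(C,Q,Y): not NE [P2→P gives 8>2; P3→X gives 5>2]
(C,Q,Z): not NE [P1→A gives 7>0; P2→P gives 4>1; P3→X gives 5>2]
(C,R,X): NE
(C,R,Y): not NE [P1→B gives 2>1; P2→P gives 8>1; P3→X gives 7>5]
(C,R,Z): not NE [P2→P gives 4>3; P3→X gives 7>2]

Nash profiles: (A,Q,Z), (C,R,X)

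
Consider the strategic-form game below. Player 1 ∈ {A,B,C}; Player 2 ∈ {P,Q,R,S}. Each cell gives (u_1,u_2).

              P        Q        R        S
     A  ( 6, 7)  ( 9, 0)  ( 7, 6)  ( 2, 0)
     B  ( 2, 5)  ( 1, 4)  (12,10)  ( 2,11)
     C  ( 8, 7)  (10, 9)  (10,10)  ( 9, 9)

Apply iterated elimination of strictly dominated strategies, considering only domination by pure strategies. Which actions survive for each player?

Remaining: P1:{B,C} P2:{R,S}

P1 drop A (C beats it: P:8>6 Q:10>9 R:10>7 S:9>2)
P2 drop P (R beats it: B:10>5 C:10>7)
P2 drop Q (R beats it: B:10>4 C:10>9)
P1→{B,C} P2→{R,S}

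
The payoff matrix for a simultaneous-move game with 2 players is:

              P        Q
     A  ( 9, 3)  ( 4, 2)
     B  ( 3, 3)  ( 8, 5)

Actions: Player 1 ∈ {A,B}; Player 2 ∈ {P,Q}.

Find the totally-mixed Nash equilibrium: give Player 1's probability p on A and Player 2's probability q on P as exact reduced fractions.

p=2/3, q=2/5

P1 indiff ⇒ q·9+(1-q)·4 = q·3+(1-q)·8 ⇒ q(6) = (1-q)(4) ⇒ q = 2/5
P2 indiff ⇒ p·3+(1-p)·3 = p·2+(1-p)·5 ⇒ p(1) = (1-p)(2) ⇒ p = 2/3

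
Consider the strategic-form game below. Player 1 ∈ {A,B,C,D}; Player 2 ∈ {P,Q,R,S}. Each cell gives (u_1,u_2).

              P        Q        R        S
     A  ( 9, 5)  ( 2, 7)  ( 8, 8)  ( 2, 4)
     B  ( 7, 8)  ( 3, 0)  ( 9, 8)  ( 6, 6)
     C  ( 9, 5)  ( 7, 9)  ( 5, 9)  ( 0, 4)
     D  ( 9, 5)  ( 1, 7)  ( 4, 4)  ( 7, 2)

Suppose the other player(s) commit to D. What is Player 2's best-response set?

BR_2 = {Q}

u_2(P vs D) = 5
u_2(Q vs D) = 7
u_2(R vs D) = 4
u_2(S vs D) = 2
max payoff 7 at {Q}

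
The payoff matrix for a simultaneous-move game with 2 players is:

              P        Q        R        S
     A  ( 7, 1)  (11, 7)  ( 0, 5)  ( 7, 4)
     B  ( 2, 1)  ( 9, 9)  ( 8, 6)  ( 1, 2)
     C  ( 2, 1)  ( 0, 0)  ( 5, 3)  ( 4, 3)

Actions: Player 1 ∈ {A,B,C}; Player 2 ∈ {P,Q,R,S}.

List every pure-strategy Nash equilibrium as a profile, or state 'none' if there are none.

(A,P): not NE [P2→Q gives 7>1]
(A,Q): NE
(A,R): not NE [P1→B gives 8>0; P2→Q gives 7>5]
(A,S): not NE [P2→Q gives 7>4]
(B,P): not NE [P1→A gives 7>2; P2→Q gives 9>1]
(B,Q): not NE [P1→A gives 11>9]
(B,R): not NE [P2→Q gives 9>6]
(B,S): not NE [P1→A gives 7>1; P2→Q gives 9>2]
(C,P): not NE [P1→A gives 7>2; P2→S gives 3>1]
(C,Q): not NE [P1→A gives 11>0; P2→S gives 3>0]
(C,R): not NE [P1→B gives 8>5]
(C,S): not NE [P1→A gives 7>4]

Nash profiles: (A,Q)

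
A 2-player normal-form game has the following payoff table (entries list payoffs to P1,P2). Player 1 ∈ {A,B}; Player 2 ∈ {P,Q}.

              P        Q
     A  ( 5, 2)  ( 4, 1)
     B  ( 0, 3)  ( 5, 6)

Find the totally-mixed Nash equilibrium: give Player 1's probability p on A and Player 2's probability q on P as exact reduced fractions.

p=3/4, q=1/6

P1 indiff ⇒ q·5+(1-q)·4 = q·0+(1-q)·5 ⇒ q(5) = (1-q)(1) ⇒ q = 1/6
P2 indiff ⇒ p·2+(1-p)·3 = p·1+(1-p)·6 ⇒ p(1) = (1-p)(3) ⇒ p = 3/4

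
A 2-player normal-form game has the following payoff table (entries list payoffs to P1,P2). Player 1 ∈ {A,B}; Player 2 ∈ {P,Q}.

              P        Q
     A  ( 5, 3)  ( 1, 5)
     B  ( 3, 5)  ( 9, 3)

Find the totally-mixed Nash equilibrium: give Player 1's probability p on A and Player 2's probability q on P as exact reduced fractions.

P1 mixes 1/2 on A; P2 mixes 4/5 on P

P1 indiff ⇒ q·5+(1-q)·1 = q·3+(1-q)·9 ⇒ q(2) = (1-q)(8) ⇒ q = 4/5
P2 indiff ⇒ p·3+(1-p)·5 = p·5+(1-p)·3 ⇒ p(-2) = (1-p)(-2) ⇒ p = 1/2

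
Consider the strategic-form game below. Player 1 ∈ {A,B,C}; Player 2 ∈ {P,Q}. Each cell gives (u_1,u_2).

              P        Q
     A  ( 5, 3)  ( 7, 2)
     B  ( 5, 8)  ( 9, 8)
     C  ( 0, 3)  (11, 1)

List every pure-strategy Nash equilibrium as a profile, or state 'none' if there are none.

(A,P): NE
(A,Q): not NE [P1→C gives 11>7; P2→P gives 3>2]
(B,P): NE
(B,Q): not NE [P1→C gives 11>9]
(C,P): not NE [P1→B gives 5>0]
(C,Q): not NE [P2→P gives 3>1]

NE set: (A,P), (B,P)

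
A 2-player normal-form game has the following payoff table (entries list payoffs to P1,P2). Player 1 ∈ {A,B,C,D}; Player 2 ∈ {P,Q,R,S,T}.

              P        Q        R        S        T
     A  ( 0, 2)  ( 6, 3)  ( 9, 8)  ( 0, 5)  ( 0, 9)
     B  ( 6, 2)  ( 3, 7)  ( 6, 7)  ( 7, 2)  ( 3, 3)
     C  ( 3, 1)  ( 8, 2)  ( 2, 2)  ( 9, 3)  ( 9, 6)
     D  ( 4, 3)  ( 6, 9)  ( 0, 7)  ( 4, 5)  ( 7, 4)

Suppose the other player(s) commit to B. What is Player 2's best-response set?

u_2(P vs B) = 2
u_2(Q vs B) = 7
u_2(R vs B) = 7
u_2(S vs B) = 2
u_2(T vs B) = 3
max payoff 7 at {Q,R}

argmax u_2 = {Q,R}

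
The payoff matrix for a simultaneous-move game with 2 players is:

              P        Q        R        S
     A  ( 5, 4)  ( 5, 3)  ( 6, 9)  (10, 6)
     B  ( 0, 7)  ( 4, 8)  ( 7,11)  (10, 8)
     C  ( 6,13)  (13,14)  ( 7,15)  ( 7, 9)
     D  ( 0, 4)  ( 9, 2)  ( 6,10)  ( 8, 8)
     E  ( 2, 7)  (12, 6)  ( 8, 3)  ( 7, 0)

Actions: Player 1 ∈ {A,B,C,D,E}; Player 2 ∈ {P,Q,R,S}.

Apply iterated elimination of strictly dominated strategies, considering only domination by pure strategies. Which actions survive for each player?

P2 drop S (R beats it: A:9>6 B:11>8 C:15>9 D:10>8 E:3>0)
P1 drop A (C beats it: P:6>5 Q:13>5 R:7>6)
P1 drop B (E beats it: P:2>0 Q:12>4 R:8>7)
P1 drop D (C beats it: P:6>0 Q:13>9 R:7>6)
P1→{C,E} P2→{P,Q,R}

IESDS → P1:{C,E} P2:{P,Q,R}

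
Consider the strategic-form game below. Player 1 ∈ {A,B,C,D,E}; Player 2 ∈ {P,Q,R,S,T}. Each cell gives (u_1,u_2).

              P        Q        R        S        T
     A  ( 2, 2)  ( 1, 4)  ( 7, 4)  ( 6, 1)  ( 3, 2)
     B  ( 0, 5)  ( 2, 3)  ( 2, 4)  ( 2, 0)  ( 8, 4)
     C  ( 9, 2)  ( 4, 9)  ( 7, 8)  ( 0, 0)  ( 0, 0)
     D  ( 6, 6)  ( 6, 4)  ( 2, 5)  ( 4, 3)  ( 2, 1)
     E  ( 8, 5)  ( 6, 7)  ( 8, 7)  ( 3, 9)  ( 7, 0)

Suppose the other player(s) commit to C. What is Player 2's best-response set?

u_2(P vs C) = 2
u_2(Q vs C) = 9
u_2(R vs C) = 8
u_2(S vs C) = 0
u_2(T vs C) = 0
max payoff 9 at {Q}

P2 best: {Q}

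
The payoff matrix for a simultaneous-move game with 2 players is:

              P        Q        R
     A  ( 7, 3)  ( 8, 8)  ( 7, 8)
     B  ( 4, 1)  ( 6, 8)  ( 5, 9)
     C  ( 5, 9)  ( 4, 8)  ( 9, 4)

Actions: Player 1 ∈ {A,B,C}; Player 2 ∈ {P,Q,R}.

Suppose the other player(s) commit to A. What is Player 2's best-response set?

u_2(P vs A) = 3
u_2(Q vs A) = 8
u_2(R vs A) = 8
max payoff 8 at {Q,R}

argmax u_2 = {Q,R}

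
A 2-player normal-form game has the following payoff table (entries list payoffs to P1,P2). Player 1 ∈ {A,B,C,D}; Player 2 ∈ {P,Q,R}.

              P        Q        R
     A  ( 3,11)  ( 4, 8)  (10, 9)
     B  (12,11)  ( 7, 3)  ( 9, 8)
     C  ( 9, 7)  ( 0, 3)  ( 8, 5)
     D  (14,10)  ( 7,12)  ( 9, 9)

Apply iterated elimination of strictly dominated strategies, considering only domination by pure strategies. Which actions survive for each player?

IESDS → P1:{B,D} P2:{P,Q}

P1 drop C (B beats it: P:12>9 Q:7>0 R:9>8)
P2 drop R (P beats it: A:11>9 B:11>8 D:10>9)
P1 drop A (B beats it: P:12>3 Q:7>4)
P1→{B,D} P2→{P,Q}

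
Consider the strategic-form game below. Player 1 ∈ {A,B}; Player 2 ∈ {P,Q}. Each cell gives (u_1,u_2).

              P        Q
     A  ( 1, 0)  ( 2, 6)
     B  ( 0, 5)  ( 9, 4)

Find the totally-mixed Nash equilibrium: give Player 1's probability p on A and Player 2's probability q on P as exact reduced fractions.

P1 indiff ⇒ q·1+(1-q)·2 = q·0+(1-q)·9 ⇒ q(1) = (1-q)(7) ⇒ q = 7/8
P2 indiff ⇒ p·0+(1-p)·5 = p·6+(1-p)·4 ⇒ p(-6) = (1-p)(-1) ⇒ p = 1/7

(p,q) = (1/7, 7/8)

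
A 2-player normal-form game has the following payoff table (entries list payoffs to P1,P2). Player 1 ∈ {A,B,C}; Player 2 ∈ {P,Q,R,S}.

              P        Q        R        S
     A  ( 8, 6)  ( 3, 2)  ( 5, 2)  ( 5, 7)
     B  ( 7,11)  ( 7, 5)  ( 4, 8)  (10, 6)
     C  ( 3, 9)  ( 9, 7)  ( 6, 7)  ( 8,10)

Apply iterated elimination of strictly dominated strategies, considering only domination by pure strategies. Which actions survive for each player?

P2 drop Q (P beats it: A:6>2 B:11>5 C:9>7)
P2 drop R (P beats it: A:6>2 B:11>8 C:9>7)
P1 drop C (B beats it: P:7>3 S:10>8)
P1→{A,B} P2→{P,S}

Survivors P1:{A,B} P2:{P,S}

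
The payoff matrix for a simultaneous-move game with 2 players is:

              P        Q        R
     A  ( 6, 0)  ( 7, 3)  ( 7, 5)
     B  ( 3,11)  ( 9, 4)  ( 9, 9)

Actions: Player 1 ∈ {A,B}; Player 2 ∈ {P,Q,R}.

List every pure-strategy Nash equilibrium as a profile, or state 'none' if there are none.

PSNE: ∅

(A,P): not NE [P2→R gives 5>0]
(A,Q): not NE [P1→B gives 9>7; P2→R gives 5>3]
(A,R): not NE [P1→B gives 9>7]
(B,P): not NE [P1→A gives 6>3]
(B,Q): not NE [P2→P gives 11>4]
(B,R): not NE [P2→P gives 11>9]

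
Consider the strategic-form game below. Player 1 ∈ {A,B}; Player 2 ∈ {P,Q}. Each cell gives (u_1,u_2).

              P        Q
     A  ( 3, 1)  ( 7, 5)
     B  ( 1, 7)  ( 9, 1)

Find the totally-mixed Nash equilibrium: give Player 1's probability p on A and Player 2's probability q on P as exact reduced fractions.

p=3/5, q=1/2

P1 indiff ⇒ q·3+(1-q)·7 = q·1+(1-q)·9 ⇒ q(2) = (1-q)(2) ⇒ q = 1/2
P2 indiff ⇒ p·1+(1-p)·7 = p·5+(1-p)·1 ⇒ p(-4) = (1-p)(-6) ⇒ p = 3/5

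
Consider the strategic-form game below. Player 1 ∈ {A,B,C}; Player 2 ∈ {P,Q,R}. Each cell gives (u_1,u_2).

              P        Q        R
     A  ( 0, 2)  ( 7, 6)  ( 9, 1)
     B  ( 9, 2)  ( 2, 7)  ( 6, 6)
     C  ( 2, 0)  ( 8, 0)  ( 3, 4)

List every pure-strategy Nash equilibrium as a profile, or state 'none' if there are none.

PSNE: ∅

(A,P): not NE [P1→B gives 9>0; P2→Q gives 6>2]
(A,Q): not NE [P1→C gives 8>7]
(A,R): not NE [P2→Q gives 6>1]
(B,P): not NE [P2→Q gives 7>2]
(B,Q): not NE [P1→C gives 8>2]
(B,R): not NE [P1→A gives 9>6; P2→Q gives 7>6]
(C,P): not NE [P1→B gives 9>2; P2→R gives 4>0]
(C,Q): not NE [P2→R gives 4>0]
(C,R): not NE [P1→A gives 9>3]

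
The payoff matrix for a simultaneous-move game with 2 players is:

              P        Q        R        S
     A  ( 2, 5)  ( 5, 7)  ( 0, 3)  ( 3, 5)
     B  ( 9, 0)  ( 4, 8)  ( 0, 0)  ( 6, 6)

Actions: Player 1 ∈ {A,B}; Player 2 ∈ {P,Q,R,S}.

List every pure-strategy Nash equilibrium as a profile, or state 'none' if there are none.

(A,P): not NE [P1→B gives 9>2; P2→Q gives 7>5]
(A,Q): NE
(A,R): not NE [P2→Q gives 7>3]
(A,S): not NE [P1→B gives 6>3; P2→Q gives 7>5]
(B,P): not NE [P2→Q gives 8>0]
(B,Q): not NE [P1→A gives 5>4]
(B,R): not NE [P2→Q gives 8>0]
(B,S): not NE [P2→Q gives 8>6]

PSNE = {(A,Q)}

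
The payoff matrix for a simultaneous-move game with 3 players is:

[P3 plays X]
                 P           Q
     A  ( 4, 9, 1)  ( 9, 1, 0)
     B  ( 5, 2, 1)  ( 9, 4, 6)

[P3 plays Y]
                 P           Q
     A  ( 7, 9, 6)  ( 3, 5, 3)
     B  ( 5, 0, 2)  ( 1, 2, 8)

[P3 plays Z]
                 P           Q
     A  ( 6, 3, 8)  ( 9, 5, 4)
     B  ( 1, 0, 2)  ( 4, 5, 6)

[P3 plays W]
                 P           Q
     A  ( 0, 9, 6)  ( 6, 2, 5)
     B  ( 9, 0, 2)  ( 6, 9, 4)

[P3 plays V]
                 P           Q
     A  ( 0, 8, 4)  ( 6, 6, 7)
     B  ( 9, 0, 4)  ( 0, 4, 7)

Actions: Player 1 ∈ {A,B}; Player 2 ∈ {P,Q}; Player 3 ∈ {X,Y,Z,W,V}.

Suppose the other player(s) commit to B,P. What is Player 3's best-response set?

u_3(X vs B,P) = 1
u_3(Y vs B,P) = 2
u_3(Z vs B,P) = 2
u_3(W vs B,P) = 2
u_3(V vs B,P) = 4
max payoff 4 at {V}

BR_3 = {V}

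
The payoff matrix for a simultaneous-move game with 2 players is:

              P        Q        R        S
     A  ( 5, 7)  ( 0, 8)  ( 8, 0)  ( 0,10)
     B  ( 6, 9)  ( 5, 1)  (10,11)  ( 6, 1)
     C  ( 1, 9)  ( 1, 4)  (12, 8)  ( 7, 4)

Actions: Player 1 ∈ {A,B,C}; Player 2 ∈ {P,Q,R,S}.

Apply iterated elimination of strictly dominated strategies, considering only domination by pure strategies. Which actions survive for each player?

Survivors P1:{B,C} P2:{P,R}

P1 drop A (B beats it: P:6>5 Q:5>0 R:10>8 S:6>0)
P2 drop Q (P beats it: B:9>1 C:9>4)
P2 drop S (P beats it: B:9>1 C:9>4)
P1→{B,C} P2→{P,R}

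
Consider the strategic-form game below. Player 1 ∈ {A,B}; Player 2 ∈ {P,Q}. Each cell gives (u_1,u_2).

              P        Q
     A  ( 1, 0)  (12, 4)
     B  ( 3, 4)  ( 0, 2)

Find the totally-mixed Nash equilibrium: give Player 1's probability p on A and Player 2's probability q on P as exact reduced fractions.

(p,q) = (1/3, 6/7)

P1 indiff ⇒ q·1+(1-q)·12 = q·3+(1-q)·0 ⇒ q(-2) = (1-q)(-12) ⇒ q = 6/7
P2 indiff ⇒ p·0+(1-p)·4 = p·4+(1-p)·2 ⇒ p(-4) = (1-p)(-2) ⇒ p = 1/3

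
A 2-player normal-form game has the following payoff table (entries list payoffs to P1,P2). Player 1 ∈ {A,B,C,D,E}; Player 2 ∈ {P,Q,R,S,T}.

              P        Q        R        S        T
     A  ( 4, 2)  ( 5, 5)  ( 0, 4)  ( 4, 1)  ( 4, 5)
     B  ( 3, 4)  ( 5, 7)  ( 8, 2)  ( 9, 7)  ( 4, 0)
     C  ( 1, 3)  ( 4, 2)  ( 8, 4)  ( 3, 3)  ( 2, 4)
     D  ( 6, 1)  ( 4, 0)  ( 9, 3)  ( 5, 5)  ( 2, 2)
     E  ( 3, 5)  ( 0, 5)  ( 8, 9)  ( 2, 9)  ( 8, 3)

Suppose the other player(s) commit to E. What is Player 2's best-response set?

u_2(P vs E) = 5
u_2(Q vs E) = 5
u_2(R vs E) = 9
u_2(S vs E) = 9
u_2(T vs E) = 3
max payoff 9 at {R,S}

argmax u_2 = {R,S}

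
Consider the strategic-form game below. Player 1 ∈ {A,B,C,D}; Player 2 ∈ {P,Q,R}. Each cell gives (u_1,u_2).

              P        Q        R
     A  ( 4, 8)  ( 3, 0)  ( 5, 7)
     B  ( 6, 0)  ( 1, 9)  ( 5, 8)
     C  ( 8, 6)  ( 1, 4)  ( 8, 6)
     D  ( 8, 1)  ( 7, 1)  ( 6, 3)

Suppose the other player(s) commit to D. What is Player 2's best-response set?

BR_2 = {R}

u_2(P vs D) = 1
u_2(Q vs D) = 1
u_2(R vs D) = 3
max payoff 3 at {R}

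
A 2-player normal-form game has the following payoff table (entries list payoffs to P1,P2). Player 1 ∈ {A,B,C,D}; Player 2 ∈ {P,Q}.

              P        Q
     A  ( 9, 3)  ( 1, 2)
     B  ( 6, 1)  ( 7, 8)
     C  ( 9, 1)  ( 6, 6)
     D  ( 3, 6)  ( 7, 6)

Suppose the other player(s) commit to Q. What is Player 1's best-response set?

BR_1 = {B,D}

u_1(A vs Q) = 1
u_1(B vs Q) = 7
u_1(C vs Q) = 6
u_1(D vs Q) = 7
max payoff 7 at {B,D}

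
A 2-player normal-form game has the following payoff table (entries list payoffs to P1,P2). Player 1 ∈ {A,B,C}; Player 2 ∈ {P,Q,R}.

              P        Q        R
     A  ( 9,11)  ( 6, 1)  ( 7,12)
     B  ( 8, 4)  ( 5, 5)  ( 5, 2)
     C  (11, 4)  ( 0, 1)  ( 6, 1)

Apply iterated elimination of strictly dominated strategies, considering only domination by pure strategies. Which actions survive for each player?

P1 drop B (A beats it: P:9>8 Q:6>5 R:7>5)
P2 drop Q (P beats it: A:11>1 C:4>1)
P1→{A,C} P2→{P,R}

IESDS → P1:{A,C} P2:{P,R}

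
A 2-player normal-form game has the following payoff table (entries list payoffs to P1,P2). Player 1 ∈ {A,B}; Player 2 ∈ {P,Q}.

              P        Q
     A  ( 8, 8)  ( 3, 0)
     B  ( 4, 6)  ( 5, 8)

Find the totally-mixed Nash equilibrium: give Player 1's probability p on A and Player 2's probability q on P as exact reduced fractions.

(p,q) = (1/5, 1/3)

P1 indiff ⇒ q·8+(1-q)·3 = q·4+(1-q)·5 ⇒ q(4) = (1-q)(2) ⇒ q = 1/3
P2 indiff ⇒ p·8+(1-p)·6 = p·0+(1-p)·8 ⇒ p(8) = (1-p)(2) ⇒ p = 1/5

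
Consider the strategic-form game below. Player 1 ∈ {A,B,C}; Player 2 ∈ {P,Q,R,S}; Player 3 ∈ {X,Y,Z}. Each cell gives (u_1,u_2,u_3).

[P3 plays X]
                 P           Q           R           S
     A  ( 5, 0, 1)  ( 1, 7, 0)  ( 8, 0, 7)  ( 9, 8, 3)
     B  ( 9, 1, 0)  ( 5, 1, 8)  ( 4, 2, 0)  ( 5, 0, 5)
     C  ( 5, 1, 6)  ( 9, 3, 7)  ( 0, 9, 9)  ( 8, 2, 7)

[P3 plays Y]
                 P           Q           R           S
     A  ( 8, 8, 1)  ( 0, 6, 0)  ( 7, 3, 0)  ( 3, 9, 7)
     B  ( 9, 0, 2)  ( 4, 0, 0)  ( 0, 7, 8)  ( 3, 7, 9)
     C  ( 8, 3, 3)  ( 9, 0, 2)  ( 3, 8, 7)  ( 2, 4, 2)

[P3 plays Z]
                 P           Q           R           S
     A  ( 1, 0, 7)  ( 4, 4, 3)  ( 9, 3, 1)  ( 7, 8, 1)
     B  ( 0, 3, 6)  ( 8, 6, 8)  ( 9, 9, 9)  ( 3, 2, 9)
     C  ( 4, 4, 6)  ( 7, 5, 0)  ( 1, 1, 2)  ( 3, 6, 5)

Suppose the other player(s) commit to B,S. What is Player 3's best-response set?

u_3(X vs B,S) = 5
u_3(Y vs B,S) = 9
u_3(Z vs B,S) = 9
max payoff 9 at {Y,Z}

P3 best: {Y,Z}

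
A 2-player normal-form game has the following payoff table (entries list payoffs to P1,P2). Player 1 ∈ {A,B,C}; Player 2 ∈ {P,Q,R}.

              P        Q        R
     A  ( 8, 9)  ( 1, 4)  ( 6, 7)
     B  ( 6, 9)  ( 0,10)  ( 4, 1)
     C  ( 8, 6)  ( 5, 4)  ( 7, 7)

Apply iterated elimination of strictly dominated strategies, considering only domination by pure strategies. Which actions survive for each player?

Survivors P1:{A,C} P2:{P,R}

P1 drop B (A beats it: P:8>6 Q:1>0 R:6>4)
P2 drop Q (P beats it: A:9>4 C:6>4)
P1→{A,C} P2→{P,R}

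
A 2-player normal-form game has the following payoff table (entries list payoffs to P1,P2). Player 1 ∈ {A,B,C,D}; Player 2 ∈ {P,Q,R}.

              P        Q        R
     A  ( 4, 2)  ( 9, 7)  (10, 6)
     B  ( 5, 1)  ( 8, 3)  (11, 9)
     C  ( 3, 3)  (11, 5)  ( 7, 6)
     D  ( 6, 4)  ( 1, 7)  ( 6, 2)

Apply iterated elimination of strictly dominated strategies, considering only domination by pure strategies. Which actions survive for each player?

P2 drop P (Q beats it: A:7>2 B:3>1 C:5>3 D:7>4)
P1 drop D (A beats it: Q:9>1 R:10>6)
P1→{A,B,C} P2→{Q,R}

Remaining: P1:{A,B,C} P2:{Q,R}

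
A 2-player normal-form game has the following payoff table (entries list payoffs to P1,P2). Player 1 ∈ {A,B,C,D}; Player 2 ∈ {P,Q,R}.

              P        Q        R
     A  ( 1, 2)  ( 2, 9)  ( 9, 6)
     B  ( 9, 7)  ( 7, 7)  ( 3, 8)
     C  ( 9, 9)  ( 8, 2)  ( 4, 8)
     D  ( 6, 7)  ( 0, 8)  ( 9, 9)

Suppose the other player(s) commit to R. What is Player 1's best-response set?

u_1(A vs R) = 9
u_1(B vs R) = 3
u_1(C vs R) = 4
u_1(D vs R) = 9
max payoff 9 at {A,D}

P1 best: {A,D}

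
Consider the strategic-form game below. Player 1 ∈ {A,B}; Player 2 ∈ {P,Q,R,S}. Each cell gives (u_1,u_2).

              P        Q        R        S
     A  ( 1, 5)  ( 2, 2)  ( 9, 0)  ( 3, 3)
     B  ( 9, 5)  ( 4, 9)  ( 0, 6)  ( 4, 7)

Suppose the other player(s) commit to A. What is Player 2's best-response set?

u_2(P vs A) = 5
u_2(Q vs A) = 2
u_2(R vs A) = 0
u_2(S vs A) = 3
max payoff 5 at {P}

P2 best: {P}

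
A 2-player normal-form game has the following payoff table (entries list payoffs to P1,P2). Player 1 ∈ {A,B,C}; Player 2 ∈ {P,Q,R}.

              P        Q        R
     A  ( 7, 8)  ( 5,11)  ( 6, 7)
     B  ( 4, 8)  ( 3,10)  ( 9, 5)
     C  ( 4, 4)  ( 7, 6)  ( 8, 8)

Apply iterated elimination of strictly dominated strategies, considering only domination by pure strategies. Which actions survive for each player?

Remaining: P1:{B,C} P2:{Q,R}

P2 drop P (Q beats it: A:11>8 B:10>8 C:6>4)
P1 drop A (C beats it: Q:7>5 R:8>6)
P1→{B,C} P2→{Q,R}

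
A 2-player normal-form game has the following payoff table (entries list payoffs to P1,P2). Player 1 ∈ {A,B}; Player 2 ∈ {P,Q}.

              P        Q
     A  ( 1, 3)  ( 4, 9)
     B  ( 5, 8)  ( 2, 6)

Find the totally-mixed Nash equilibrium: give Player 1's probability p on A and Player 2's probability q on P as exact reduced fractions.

p=1/4, q=1/3

P1 indiff ⇒ q·1+(1-q)·4 = q·5+(1-q)·2 ⇒ q(-4) = (1-q)(-2) ⇒ q = 1/3
P2 indiff ⇒ p·3+(1-p)·8 = p·9+(1-p)·6 ⇒ p(-6) = (1-p)(-2) ⇒ p = 1/4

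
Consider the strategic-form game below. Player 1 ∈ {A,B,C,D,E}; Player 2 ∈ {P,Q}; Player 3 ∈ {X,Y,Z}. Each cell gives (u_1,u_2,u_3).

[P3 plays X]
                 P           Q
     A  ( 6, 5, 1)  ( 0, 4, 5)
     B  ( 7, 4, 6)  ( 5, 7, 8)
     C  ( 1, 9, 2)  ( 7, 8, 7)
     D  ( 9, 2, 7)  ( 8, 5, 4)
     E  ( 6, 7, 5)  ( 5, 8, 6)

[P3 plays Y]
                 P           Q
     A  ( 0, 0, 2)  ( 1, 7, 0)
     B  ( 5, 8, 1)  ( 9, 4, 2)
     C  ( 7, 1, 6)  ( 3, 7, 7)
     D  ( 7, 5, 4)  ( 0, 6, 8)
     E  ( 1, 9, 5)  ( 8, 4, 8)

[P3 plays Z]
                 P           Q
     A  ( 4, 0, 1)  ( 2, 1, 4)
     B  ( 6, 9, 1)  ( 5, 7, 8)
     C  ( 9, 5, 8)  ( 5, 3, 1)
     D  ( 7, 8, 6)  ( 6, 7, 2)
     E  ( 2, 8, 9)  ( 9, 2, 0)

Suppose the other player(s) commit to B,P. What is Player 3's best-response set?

BR_3 = {X}

u_3(X vs B,P) = 6
u_3(Y vs B,P) = 1
u_3(Z vs B,P) = 1
max payoff 6 at {X}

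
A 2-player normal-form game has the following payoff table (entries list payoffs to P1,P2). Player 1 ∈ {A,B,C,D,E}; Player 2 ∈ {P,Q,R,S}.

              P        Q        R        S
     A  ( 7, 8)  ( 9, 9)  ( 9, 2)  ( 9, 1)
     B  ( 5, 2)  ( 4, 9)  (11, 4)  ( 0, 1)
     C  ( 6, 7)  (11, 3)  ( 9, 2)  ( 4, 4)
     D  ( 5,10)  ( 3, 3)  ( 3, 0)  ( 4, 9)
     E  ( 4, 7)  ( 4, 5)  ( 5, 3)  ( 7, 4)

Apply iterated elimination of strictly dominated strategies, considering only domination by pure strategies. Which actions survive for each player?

P1 drop D (A beats it: P:7>5 Q:9>3 R:9>3 S:9>4)
P1 drop E (A beats it: P:7>4 Q:9>4 R:9>5 S:9>7)
P2 drop R (Q beats it: A:9>2 B:9>4 C:3>2)
P1 drop B (A beats it: P:7>5 Q:9>4 S:9>0)
P2 drop S (P beats it: A:8>1 C:7>4)
P1→{A,C} P2→{P,Q}

Survivors P1:{A,C} P2:{P,Q}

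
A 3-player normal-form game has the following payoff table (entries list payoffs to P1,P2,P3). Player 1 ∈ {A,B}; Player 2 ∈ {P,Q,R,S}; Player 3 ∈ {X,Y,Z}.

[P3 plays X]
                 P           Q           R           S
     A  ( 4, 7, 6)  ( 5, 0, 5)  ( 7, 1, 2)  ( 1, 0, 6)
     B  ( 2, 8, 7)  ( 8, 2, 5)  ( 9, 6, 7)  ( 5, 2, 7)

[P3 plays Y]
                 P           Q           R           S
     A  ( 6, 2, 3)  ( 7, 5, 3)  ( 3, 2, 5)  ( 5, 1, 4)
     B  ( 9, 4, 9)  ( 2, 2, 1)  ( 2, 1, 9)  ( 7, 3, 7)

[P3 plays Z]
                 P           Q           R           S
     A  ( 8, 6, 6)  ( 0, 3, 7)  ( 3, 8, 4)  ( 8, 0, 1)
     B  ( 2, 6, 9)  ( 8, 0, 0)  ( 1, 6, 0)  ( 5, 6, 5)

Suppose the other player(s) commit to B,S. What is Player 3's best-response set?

u_3(X vs B,S) = 7
u_3(Y vs B,S) = 7
u_3(Z vs B,S) = 5
max payoff 7 at {X,Y}

argmax u_3 = {X,Y}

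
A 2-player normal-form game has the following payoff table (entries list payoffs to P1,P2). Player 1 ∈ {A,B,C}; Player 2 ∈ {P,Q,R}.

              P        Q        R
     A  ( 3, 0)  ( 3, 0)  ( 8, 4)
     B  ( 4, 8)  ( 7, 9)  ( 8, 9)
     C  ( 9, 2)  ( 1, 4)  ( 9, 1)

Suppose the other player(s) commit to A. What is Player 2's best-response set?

argmax u_2 = {R}

u_2(P vs A) = 0
u_2(Q vs A) = 0
u_2(R vs A) = 4
max payoff 4 at {R}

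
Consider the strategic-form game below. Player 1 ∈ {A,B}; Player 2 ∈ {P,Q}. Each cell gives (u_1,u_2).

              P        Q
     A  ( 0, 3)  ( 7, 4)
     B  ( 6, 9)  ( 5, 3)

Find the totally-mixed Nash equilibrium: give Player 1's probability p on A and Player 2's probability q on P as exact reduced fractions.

P1 indiff ⇒ q·0+(1-q)·7 = q·6+(1-q)·5 ⇒ q(-6) = (1-q)(-2) ⇒ q = 1/4
P2 indiff ⇒ p·3+(1-p)·9 = p·4+(1-p)·3 ⇒ p(-1) = (1-p)(-6) ⇒ p = 6/7

p=6/7, q=1/4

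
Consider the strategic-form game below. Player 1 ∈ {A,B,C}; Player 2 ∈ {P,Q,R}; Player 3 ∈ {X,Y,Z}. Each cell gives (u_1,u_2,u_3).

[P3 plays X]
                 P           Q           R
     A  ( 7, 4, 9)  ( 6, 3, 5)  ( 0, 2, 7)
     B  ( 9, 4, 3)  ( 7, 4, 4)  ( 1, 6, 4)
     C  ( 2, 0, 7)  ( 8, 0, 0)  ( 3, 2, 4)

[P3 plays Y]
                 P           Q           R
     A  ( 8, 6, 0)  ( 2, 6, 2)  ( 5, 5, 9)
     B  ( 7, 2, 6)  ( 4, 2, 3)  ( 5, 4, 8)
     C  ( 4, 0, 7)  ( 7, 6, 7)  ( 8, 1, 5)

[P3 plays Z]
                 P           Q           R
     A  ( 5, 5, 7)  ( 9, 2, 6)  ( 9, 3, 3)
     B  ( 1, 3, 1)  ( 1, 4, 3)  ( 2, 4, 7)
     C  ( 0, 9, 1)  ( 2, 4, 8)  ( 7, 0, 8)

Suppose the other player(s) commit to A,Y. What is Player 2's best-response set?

BR_2 = {P,Q}

u_2(P vs A,Y) = 6
u_2(Q vs A,Y) = 6
u_2(R vs A,Y) = 5
max payoff 6 at {P,Q}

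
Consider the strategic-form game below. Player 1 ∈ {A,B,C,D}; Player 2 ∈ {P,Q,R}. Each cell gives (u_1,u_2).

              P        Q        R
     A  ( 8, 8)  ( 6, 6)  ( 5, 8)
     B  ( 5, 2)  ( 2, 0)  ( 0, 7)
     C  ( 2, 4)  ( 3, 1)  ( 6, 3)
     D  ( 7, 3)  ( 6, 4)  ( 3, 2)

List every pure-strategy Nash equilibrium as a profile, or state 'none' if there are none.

Nash profiles: (A,P), (D,Q)

(A,P): NE
(A,Q): not NE [P2→R gives 8>6]
(A,R): not NE [P1→C gives 6>5]
(B,P): not NE [P1→A gives 8>5; P2→R gives 7>2]
(B,Q): not NE [P1→D gives 6>2; P2→R gives 7>0]
(B,R): not NE [P1→C gives 6>0]
(C,P): not NE [P1→A gives 8>2]
(C,Q): not NE [P1→D gives 6>3; P2→P gives 4>1]
(C,R): not NE [P2→P gives 4>3]
(D,P): not NE [P1→A gives 8>7; P2→Q gives 4>3]
(D,Q): NE
(D,R): not NE [P1→C gives 6>3; P2→Q gives 4>2]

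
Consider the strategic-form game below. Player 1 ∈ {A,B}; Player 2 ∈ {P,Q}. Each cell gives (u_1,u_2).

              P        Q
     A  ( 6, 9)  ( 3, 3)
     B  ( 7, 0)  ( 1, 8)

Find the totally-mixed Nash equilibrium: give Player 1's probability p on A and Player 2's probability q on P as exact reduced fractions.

P1 indiff ⇒ q·6+(1-q)·3 = q·7+(1-q)·1 ⇒ q(-1) = (1-q)(-2) ⇒ q = 2/3
P2 indiff ⇒ p·9+(1-p)·0 = p·3+(1-p)·8 ⇒ p(6) = (1-p)(8) ⇒ p = 4/7

p=4/7, q=2/3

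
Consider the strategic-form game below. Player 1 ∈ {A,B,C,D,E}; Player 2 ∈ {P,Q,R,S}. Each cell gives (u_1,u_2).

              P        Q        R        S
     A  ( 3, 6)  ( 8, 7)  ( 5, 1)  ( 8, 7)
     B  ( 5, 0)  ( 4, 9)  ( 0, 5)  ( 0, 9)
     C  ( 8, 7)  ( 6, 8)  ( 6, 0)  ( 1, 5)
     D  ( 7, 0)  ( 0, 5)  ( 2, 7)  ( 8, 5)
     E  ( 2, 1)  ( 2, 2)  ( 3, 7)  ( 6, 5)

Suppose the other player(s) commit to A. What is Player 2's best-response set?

u_2(P vs A) = 6
u_2(Q vs A) = 7
u_2(R vs A) = 1
u_2(S vs A) = 7
max payoff 7 at {Q,S}

BR_2 = {Q,S}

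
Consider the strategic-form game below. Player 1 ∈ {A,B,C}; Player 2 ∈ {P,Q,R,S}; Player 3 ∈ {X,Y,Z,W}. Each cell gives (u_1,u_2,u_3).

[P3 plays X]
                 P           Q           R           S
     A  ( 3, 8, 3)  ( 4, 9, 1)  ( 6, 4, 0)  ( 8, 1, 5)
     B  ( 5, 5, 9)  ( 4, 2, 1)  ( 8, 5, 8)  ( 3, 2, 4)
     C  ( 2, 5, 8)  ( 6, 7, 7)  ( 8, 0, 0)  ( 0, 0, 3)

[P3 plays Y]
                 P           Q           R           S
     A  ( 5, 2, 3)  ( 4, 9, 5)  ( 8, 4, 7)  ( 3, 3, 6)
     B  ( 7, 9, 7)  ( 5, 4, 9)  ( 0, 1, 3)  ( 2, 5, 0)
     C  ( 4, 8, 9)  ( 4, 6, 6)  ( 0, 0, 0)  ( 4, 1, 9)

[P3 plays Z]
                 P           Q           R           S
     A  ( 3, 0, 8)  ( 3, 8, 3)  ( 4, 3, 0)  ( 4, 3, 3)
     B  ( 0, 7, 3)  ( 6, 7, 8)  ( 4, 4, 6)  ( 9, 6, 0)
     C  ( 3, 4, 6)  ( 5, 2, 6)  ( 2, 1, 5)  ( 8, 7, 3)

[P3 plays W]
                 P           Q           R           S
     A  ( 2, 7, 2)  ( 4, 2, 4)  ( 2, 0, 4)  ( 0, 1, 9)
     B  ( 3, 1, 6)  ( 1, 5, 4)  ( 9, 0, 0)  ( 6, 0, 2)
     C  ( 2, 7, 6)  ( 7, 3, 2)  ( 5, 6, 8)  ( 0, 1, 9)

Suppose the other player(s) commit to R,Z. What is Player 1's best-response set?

argmax u_1 = {A,B}

u_1(A vs R,Z) = 4
u_1(B vs R,Z) = 4
u_1(C vs R,Z) = 2
max payoff 4 at {A,B}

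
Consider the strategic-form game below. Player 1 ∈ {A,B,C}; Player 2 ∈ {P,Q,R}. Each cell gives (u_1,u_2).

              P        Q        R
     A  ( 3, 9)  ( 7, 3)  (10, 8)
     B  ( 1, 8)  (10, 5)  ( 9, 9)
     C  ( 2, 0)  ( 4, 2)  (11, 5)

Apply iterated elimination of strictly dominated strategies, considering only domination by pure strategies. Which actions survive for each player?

Remaining: P1:{A,C} P2:{P,R}

P2 drop Q (R beats it: A:8>3 B:9>5 C:5>2)
P1 drop B (A beats it: P:3>1 R:10>9)
P1→{A,C} P2→{P,R}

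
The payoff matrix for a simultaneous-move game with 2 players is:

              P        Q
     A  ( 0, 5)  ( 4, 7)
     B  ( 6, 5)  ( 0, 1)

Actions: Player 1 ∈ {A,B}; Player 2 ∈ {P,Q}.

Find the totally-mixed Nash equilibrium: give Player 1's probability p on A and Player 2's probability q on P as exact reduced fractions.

p=2/3, q=2/5

P1 indiff ⇒ q·0+(1-q)·4 = q·6+(1-q)·0 ⇒ q(-6) = (1-q)(-4) ⇒ q = 2/5
P2 indiff ⇒ p·5+(1-p)·5 = p·7+(1-p)·1 ⇒ p(-2) = (1-p)(-4) ⇒ p = 2/3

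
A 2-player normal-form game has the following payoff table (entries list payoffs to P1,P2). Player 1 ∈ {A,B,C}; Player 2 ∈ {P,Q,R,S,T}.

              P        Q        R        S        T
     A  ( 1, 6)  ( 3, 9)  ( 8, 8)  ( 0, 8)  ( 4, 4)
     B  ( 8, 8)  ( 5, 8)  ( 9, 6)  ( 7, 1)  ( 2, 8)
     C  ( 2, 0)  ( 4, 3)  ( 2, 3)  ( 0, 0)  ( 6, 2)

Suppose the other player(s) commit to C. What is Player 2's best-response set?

u_2(P vs C) = 0
u_2(Q vs C) = 3
u_2(R vs C) = 3
u_2(S vs C) = 0
u_2(T vs C) = 2
max payoff 3 at {Q,R}

P2 best: {Q,R}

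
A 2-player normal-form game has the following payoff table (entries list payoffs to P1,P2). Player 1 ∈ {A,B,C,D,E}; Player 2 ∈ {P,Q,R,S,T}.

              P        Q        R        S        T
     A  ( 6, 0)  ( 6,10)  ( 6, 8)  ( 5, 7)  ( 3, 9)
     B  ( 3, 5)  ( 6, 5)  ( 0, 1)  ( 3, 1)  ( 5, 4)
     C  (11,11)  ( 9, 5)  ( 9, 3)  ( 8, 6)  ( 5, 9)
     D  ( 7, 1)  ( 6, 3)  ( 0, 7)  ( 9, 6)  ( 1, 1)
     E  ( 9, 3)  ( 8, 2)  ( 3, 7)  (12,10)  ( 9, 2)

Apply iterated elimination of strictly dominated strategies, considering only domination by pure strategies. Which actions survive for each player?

P1 drop A (C beats it: P:11>6 Q:9>6 R:9>6 S:8>5 T:5>3)
P1 drop B (E beats it: P:9>3 Q:8>6 R:3>0 S:12>3 T:9>5)
P1 drop D (E beats it: P:9>7 Q:8>6 R:3>0 S:12>9 T:9>1)
P2 drop Q (P beats it: C:11>5 E:3>2)
P2 drop R (S beats it: C:6>3 E:10>7)
P2 drop T (P beats it: C:11>9 E:3>2)
P1→{C,E} P2→{P,S}

Remaining: P1:{C,E} P2:{P,S}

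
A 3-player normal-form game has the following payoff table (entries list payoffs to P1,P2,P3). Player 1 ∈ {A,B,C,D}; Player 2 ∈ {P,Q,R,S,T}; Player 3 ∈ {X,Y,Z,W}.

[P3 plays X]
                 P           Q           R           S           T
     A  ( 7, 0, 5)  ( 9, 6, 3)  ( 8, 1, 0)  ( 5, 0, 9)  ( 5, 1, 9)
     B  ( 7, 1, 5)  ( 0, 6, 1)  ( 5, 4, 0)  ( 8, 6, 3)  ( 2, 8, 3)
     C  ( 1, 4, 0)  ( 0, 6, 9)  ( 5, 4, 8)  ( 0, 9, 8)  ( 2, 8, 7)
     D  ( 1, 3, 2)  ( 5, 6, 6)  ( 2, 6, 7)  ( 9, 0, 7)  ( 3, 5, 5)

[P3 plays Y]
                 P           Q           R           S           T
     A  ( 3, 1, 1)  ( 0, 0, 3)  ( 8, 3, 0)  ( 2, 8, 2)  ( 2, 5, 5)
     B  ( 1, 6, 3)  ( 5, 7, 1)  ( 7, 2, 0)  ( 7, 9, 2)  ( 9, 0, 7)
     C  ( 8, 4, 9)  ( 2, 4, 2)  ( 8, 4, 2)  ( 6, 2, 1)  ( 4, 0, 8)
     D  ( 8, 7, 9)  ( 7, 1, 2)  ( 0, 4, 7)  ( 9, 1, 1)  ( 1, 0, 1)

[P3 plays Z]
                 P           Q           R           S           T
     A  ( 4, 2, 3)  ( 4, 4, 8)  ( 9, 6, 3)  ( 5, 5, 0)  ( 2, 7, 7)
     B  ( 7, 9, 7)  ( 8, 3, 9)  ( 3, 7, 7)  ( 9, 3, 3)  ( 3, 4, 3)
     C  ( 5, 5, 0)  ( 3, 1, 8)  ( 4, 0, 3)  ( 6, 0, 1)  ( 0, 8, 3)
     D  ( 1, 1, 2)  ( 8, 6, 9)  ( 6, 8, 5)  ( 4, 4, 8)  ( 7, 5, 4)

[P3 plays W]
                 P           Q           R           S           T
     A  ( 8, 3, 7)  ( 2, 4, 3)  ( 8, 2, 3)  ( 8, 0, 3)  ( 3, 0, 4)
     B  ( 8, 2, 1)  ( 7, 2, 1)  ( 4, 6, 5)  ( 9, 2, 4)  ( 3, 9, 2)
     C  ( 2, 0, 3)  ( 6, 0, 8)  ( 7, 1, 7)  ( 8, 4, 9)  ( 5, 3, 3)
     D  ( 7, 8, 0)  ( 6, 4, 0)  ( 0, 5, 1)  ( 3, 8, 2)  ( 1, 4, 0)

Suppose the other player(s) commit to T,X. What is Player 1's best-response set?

argmax u_1 = {A}

u_1(A vs T,X) = 5
u_1(B vs T,X) = 2
u_1(C vs T,X) = 2
u_1(D vs T,X) = 3
max payoff 5 at {A}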